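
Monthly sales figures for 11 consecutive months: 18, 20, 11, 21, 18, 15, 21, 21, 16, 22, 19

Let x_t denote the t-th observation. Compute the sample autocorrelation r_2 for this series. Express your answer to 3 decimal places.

Mean x̄ = (18 + 20 + 11 + 21 + 18 + 15 + 21 + 21 + 16 + 22 + 19)/11 = 18.3636
Numerator Σ_{t=1}^{9}(x_t−x̄)(x_{t+2}−x̄) = -7.1736
Denominator Σ(x_t−x̄)² = 108.5455
r_2 = -7.1736 / 108.5455 = -0.066

-0.066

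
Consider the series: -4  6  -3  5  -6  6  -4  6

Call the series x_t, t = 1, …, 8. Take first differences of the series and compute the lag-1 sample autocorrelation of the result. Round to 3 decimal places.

-0.848

First differences Δx: 10, -9, 8, -11, 12, -10, 10
Mean of differences = 1.4286
Numerator Σ(Δx_t−Δx̄)(Δx_{t+1}−Δx̄) = -589.7551
Denominator Σ(Δx_t−Δx̄)² = 695.7143
r_1(Δx) = -589.7551 / 695.7143 = -0.848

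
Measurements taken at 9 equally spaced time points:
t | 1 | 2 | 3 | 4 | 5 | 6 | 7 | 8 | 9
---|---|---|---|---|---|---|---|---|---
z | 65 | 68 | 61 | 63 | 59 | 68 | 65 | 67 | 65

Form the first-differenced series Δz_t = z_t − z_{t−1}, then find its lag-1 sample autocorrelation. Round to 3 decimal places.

First differences Δz: 3, -7, 2, -4, 9, -3, 2, -2
Mean of differences = 0.0000
Numerator Σ(Δz_t−Δz̄)(Δz_{t+1}−Δz̄) = -116.0000
Denominator Σ(Δz_t−Δz̄)² = 176.0000
r_1(Δz) = -116.0000 / 176.0000 = -0.659

-0.659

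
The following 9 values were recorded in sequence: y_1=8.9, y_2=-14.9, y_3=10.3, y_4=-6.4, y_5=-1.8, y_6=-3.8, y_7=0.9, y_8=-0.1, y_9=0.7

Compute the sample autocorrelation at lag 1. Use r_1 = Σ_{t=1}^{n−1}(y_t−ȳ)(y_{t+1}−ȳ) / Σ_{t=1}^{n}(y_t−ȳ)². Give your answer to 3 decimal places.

Mean ȳ = (8.9 − 14.9 + 10.3 − 6.4 − 1.8 − 3.8 + 0.9 − 0.1 + 0.7)/9 = -0.6889
Numerator Σ_{t=1}^{8}(y_t−ȳ)(y_{t+1}−ȳ) = -348.5790
Denominator Σ(y_t−ȳ)² = 462.9889
r_1 = -348.5790 / 462.9889 = -0.753

-0.753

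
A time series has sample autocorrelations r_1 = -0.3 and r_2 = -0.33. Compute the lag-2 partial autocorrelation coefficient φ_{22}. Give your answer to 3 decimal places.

φ_{22} = (r_2 − r_1²) / (1 − r_1²)
r_1² = (-0.3)² = 0.09
Numerator = -0.33 − 0.0900 = -0.4200; denominator = 1 − 0.0900 = 0.9100
φ_{22} = -0.4200 / 0.9100 = -0.462

-0.462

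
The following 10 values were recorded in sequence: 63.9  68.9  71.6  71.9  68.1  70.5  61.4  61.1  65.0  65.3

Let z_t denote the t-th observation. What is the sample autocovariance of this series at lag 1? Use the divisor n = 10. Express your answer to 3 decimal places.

Mean z̄ = (63.9 + 68.9 + 71.6 + 71.9 + 68.1 + 70.5 + 61.4 + 61.1 + 65.0 + 65.3)/10 = 66.7700
Σ_{t=1}^{9}(z_t−z̄)(z_{t+1}−z̄) = 63.7921
γ_1 = 63.7921 / 10 = 6.379

6.379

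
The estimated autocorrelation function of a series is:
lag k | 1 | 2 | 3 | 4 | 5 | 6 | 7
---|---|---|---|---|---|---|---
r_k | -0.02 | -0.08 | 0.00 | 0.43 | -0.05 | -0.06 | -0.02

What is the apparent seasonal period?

4

The largest autocorrelation is r_4 = 0.43; the remaining lags stay at or below 0.00.
The dominant spike at lag 4 indicates a seasonal period of 4.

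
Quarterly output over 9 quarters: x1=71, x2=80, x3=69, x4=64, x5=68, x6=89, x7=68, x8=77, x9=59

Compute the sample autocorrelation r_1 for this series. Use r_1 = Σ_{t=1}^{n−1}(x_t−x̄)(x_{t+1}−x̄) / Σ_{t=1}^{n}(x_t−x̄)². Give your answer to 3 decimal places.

-0.297

Mean x̄ = (71 + 80 + 69 + 64 + 68 + 89 + 68 + 77 + 59)/9 = 71.6667
Numerator Σ_{t=1}^{8}(x_t−x̄)(x_{t+1}−x̄) = -193.4444
Denominator Σ(x_t−x̄)² = 652.0000
r_1 = -193.4444 / 652.0000 = -0.297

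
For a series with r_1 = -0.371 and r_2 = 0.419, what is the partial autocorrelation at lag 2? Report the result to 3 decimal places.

0.326

φ_{22} = (r_2 − r_1²) / (1 − r_1²)
r_1² = (-0.371)² = 0.137641
Numerator = 0.419 − 0.1376 = 0.2814; denominator = 1 − 0.1376 = 0.8624
φ_{22} = 0.2814 / 0.8624 = 0.326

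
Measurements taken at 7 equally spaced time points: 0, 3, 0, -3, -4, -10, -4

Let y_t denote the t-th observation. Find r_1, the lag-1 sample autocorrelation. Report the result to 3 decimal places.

Mean ȳ = (0 + 3 + 0 − 3 − 4 − 10 − 4)/7 = -2.5714
Deviations from mean: 2.5714, 5.5714, 2.5714, -0.4286, -1.4286, -7.4286, -1.4286
Σ(y_t−ȳ)(y_{t+1}−ȳ) = (14.3265) + (14.3265) + (-1.1020) + (0.6122) + (10.6122) + (10.6122) = 49.3878
Denominator Σ(y_t−ȳ)² = 103.7143
r_1 = 49.3878 / 103.7143 = 0.476

0.476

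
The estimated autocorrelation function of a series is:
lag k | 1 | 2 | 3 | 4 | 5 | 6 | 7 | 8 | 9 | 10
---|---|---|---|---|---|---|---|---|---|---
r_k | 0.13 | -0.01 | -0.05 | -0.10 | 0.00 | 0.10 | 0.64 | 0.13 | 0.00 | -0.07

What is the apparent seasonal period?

The largest autocorrelation is r_7 = 0.64; the remaining lags stay at or below 0.13.
The dominant spike at lag 7 indicates a seasonal period of 7.

7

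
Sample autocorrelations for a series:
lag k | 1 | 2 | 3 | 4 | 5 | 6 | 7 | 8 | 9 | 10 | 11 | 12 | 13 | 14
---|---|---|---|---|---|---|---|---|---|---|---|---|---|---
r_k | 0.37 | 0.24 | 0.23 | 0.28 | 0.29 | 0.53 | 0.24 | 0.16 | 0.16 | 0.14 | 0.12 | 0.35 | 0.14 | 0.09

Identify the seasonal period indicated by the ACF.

6

The largest autocorrelation is r_6 = 0.53; the remaining lags stay at or below 0.37. The elevated value at lag 1 (0.37), dropping to 0.24 at lag 2, reflects decaying short-term dependence rather than seasonality.
The dominant spike at lag 6 indicates a seasonal period of 6.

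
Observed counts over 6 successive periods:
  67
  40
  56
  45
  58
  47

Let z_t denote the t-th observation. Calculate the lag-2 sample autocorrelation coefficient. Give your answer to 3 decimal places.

Mean z̄ = (67 + 40 + 56 + 45 + 58 + 47)/6 = 52.1667
Deviations from mean: 14.8333, -12.1667, 3.8333, -7.1667, 5.8333, -5.1667
Σ(z_t−z̄)(z_{t+2}−z̄) = (56.8611) + (87.1944) + (22.3611) + (37.0278) = 203.4444
Denominator Σ(z_t−z̄)² = 494.8333
r_2 = 203.4444 / 494.8333 = 0.411

0.411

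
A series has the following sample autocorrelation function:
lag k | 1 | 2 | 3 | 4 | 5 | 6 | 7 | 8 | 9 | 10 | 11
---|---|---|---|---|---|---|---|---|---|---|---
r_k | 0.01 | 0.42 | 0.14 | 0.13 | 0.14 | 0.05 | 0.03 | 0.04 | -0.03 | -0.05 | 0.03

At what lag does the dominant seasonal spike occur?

The largest autocorrelation is r_2 = 0.42; the remaining lags stay at or below 0.14.
The dominant spike at lag 2 indicates a seasonal period of 2.

2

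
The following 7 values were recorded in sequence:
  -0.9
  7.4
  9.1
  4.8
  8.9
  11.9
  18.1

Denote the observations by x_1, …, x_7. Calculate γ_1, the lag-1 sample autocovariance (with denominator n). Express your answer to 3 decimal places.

Mean x̄ = (-0.9 + 7.4 + 9.1 + 4.8 + 8.9 + 11.9 + 18.1)/7 = 8.4714
Deviations: -9.3714, -1.0714, 0.6286, -3.6714, 0.4286, 3.4286, 9.6286
Σ_{t=1}^{6}(x_t−x̄)(x_{t+1}−x̄) = 39.9678
γ_1 = 39.9678 / 7 = 5.710

5.710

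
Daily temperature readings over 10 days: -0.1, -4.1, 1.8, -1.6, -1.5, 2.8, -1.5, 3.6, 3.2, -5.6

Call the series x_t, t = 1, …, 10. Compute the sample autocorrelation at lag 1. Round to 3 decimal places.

-0.304

Mean x̄ = (-0.1 − 4.1 + 1.8 − 1.6 − 1.5 + 2.8 − 1.5 + 3.6 + 3.2 − 5.6)/10 = -0.3000
Numerator Σ_{t=1}^{9}(x_t−x̄)(x_{t+1}−x̄) = -26.9300
Denominator Σ(x_t−x̄)² = 88.6200
r_1 = -26.9300 / 88.6200 = -0.304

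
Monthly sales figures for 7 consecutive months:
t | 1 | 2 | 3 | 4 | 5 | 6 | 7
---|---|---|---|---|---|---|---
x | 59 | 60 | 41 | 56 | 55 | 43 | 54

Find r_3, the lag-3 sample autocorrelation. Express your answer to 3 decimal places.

Mean x̄ = (59 + 60 + 41 + 56 + 55 + 43 + 54)/7 = 52.5714
Deviations from mean: 6.4286, 7.4286, -11.5714, 3.4286, 2.4286, -9.5714, 1.4286
Σ(x_t−x̄)(x_{t+3}−x̄) = (22.0408) + (18.0408) + (110.7551) + (4.8980) = 155.7347
Denominator Σ(x_t−x̄)² = 341.7143
r_3 = 155.7347 / 341.7143 = 0.456

0.456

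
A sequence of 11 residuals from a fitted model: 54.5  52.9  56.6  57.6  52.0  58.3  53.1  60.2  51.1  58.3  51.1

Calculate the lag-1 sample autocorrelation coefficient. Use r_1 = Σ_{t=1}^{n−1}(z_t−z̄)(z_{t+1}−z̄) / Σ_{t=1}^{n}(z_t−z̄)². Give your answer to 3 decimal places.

-0.741

Mean z̄ = (54.5 + 52.9 + 56.6 + 57.6 + 52.0 + 58.3 + 53.1 + 60.2 + 51.1 + 58.3 + 51.1)/11 = 55.0636
Numerator Σ_{t=1}^{10}(z_t−z̄)(z_{t+1}−z̄) = -78.3486
Denominator Σ(z_t−z̄)² = 105.7855
r_1 = -78.3486 / 105.7855 = -0.741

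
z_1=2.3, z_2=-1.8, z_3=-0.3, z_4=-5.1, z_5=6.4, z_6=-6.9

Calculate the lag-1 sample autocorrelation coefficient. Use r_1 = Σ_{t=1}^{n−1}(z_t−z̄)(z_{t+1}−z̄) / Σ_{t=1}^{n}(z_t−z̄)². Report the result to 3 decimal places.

Mean z̄ = (2.3 − 1.8 − 0.3 − 5.1 + 6.4 − 6.9)/6 = -0.9000
Deviations from mean: 3.2000, -0.9000, 0.6000, -4.2000, 7.3000, -6.0000
Numerator Σ_{t=1}^{5}(z_t−z̄)(z_{t+1}−z̄) = -80.4000
Denominator Σ(z_t−z̄)² = 118.3400
r_1 = -80.4000 / 118.3400 = -0.679

-0.679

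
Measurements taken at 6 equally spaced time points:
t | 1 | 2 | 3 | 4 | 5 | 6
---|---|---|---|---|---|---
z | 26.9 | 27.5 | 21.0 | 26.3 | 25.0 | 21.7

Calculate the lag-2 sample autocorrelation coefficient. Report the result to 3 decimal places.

Mean z̄ = (26.9 + 27.5 + 21.0 + 26.3 + 25.0 + 21.7)/6 = 24.7333
Deviations from mean: 2.1667, 2.7667, -3.7333, 1.5667, 0.2667, -3.0333
Numerator Σ_{t=1}^{4}(z_t−z̄)(z_{t+2}−z̄) = -9.5022
Denominator Σ(z_t−z̄)² = 38.0133
r_2 = -9.5022 / 38.0133 = -0.250

-0.250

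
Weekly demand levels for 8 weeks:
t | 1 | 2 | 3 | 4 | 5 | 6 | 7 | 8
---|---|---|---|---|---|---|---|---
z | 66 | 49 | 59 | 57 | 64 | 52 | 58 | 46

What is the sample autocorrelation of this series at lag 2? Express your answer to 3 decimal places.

0.280

Mean z̄ = (66 + 49 + 59 + 57 + 64 + 52 + 58 + 46)/8 = 56.3750
Numerator Σ_{t=1}^{6}(z_t−z̄)(z_{t+2}−z̄) = 95.7188
Denominator Σ(z_t−z̄)² = 341.8750
r_2 = 95.7188 / 341.8750 = 0.280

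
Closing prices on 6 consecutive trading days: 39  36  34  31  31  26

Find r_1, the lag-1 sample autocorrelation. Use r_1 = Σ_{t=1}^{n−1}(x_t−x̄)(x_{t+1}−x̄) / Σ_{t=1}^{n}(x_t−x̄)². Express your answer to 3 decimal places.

Mean x̄ = (39 + 36 + 34 + 31 + 31 + 26)/6 = 32.8333
Numerator Σ_{t=1}^{5}(x_t−x̄)(x_{t+1}−x̄) = 36.9722
Denominator Σ(x_t−x̄)² = 102.8333
r_1 = 36.9722 / 102.8333 = 0.360

0.360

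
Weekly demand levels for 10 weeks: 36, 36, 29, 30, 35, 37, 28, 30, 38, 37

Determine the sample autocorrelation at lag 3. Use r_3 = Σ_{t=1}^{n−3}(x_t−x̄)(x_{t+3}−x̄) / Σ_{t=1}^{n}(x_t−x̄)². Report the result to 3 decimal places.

-0.074

Mean x̄ = (36 + 36 + 29 + 30 + 35 + 37 + 28 + 30 + 38 + 37)/10 = 33.6000
Numerator Σ_{t=1}^{7}(x_t−x̄)(x_{t+3}−x̄) = -9.8800
Denominator Σ(x_t−x̄)² = 134.4000
r_3 = -9.8800 / 134.4000 = -0.074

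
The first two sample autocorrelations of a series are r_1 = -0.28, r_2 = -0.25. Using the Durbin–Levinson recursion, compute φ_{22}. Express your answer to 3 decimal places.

-0.356

φ_{22} = (r_2 − r_1²) / (1 − r_1²)
r_1² = (-0.28)² = 0.0784
Numerator = -0.25 − 0.0784 = -0.3284; denominator = 1 − 0.0784 = 0.9216
φ_{22} = -0.3284 / 0.9216 = -0.356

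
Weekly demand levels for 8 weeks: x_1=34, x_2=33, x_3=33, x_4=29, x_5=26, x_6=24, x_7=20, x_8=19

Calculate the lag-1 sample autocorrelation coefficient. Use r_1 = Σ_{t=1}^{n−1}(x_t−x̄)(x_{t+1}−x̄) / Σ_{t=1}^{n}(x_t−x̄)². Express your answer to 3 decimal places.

0.676

Mean x̄ = (34 + 33 + 33 + 29 + 26 + 24 + 20 + 19)/8 = 27.2500
Deviations from mean: 6.7500, 5.7500, 5.7500, 1.7500, -1.2500, -3.2500, -7.2500, -8.2500
Σ(x_t−x̄)(x_{t+1}−x̄) = (38.8125) + (33.0625) + (10.0625) + (-2.1875) + (4.0625) + (23.5625) + (59.8125) = 167.1875
Denominator Σ(x_t−x̄)² = 247.5000
r_1 = 167.1875 / 247.5000 = 0.676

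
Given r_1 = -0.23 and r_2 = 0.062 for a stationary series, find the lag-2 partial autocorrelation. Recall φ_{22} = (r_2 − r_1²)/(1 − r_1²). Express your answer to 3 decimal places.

φ_{22} = (r_2 − r_1²) / (1 − r_1²)
r_1² = (-0.23)² = 0.0529
Numerator = 0.062 − 0.0529 = 0.0091; denominator = 1 − 0.0529 = 0.9471
φ_{22} = 0.0091 / 0.9471 = 0.010

0.010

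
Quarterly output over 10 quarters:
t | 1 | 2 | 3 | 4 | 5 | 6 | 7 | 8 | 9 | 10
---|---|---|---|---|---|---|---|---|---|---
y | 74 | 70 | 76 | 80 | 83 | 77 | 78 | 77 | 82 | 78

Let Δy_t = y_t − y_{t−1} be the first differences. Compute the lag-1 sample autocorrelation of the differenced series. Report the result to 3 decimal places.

-0.282

First differences Δy: -4, 6, 4, 3, -6, 1, -1, 5, -4
Mean of differences = 0.4444
Numerator Σ(Δy_t−Δȳ)(Δy_{t+1}−Δȳ) = -43.5309
Denominator Σ(Δy_t−Δȳ)² = 154.2222
r_1(Δy) = -43.5309 / 154.2222 = -0.282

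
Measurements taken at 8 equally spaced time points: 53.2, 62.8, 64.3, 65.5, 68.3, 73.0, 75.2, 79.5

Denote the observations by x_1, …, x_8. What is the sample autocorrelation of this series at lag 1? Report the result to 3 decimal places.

Mean x̄ = (53.2 + 62.8 + 64.3 + 65.5 + 68.3 + 73.0 + 75.2 + 79.5)/8 = 67.7250
Deviations from mean: -14.5250, -4.9250, -3.4250, -2.2250, 0.5750, 5.2750, 7.4750, 11.7750
Numerator Σ_{t=1}^{7}(x_t−x̄)(x_{t+1}−x̄) = 225.2269
Denominator Σ(x_t−x̄)² = 474.5950
r_1 = 225.2269 / 474.5950 = 0.475

0.475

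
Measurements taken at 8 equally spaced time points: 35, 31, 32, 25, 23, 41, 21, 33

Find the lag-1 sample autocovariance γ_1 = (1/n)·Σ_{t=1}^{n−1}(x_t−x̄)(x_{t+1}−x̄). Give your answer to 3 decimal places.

-21.268

Mean x̄ = (35 + 31 + 32 + 25 + 23 + 41 + 21 + 33)/8 = 30.1250
Deviations: 4.8750, 0.8750, 1.8750, -5.1250, -7.1250, 10.8750, -9.1250, 2.8750
Σ_{t=1}^{7}(x_t−x̄)(x_{t+1}−x̄) = -170.1406
γ_1 = -170.1406 / 8 = -21.268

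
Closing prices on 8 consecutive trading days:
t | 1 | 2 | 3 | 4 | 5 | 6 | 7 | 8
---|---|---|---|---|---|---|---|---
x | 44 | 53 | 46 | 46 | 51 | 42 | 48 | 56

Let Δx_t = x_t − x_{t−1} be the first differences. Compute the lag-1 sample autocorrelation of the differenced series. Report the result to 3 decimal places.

First differences Δx: 9, -7, 0, 5, -9, 6, 8
Mean of differences = 1.7143
Numerator Σ(Δx_t−Δx̄)(Δx_{t+1}−Δx̄) = -108.3673
Denominator Σ(Δx_t−Δx̄)² = 315.4286
r_1(Δx) = -108.3673 / 315.4286 = -0.344

-0.344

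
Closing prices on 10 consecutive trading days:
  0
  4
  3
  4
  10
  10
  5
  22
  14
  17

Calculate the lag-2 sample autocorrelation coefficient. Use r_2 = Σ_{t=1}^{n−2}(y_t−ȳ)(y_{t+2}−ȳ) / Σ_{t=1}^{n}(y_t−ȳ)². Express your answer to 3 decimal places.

0.363

Mean ȳ = (0 + 4 + 3 + 4 + 10 + 10 + 5 + 22 + 14 + 17)/10 = 8.9000
Numerator Σ_{t=1}^{8}(y_t−ȳ)(y_{t+2}−ȳ) = 160.9800
Denominator Σ(y_t−ȳ)² = 442.9000
r_2 = 160.9800 / 442.9000 = 0.363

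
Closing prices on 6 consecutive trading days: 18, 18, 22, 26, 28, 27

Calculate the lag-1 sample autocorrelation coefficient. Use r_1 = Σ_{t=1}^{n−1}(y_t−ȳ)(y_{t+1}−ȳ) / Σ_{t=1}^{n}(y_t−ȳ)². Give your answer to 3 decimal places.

Mean ȳ = (18 + 18 + 22 + 26 + 28 + 27)/6 = 23.1667
Deviations from mean: -5.1667, -5.1667, -1.1667, 2.8333, 4.8333, 3.8333
Numerator Σ_{t=1}^{5}(y_t−ȳ)(y_{t+1}−ȳ) = 61.6389
Denominator Σ(y_t−ȳ)² = 100.8333
r_1 = 61.6389 / 100.8333 = 0.611

0.611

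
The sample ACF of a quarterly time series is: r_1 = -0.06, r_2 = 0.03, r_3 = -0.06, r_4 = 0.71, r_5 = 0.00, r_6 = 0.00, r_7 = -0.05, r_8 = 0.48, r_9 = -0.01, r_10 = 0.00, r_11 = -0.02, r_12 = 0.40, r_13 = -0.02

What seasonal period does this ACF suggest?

4

The largest autocorrelation is r_4 = 0.71, with weaker echoes at lags 8 (0.48) and 12 (0.40); the remaining lags stay at or below 0.03.
The dominant spike at lag 4 indicates a seasonal period of 4.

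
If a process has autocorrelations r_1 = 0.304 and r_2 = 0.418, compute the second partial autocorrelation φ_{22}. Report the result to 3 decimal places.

φ_{22} = (r_2 − r_1²) / (1 − r_1²)
r_1² = (0.304)² = 0.092416
Numerator = 0.418 − 0.0924 = 0.3256; denominator = 1 − 0.0924 = 0.9076
φ_{22} = 0.3256 / 0.9076 = 0.359

0.359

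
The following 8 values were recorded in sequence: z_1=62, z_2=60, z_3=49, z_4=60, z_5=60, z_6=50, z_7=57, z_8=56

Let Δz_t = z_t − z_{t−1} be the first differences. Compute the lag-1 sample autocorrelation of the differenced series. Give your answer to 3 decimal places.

First differences Δz: -2, -11, 11, 0, -10, 7, -1
Mean of differences = -0.8571
Numerator Σ(Δz_t−Δz̄)(Δz_{t+1}−Δz̄) = -179.3061
Denominator Σ(Δz_t−Δz̄)² = 390.8571
r_1(Δz) = -179.3061 / 390.8571 = -0.459

-0.459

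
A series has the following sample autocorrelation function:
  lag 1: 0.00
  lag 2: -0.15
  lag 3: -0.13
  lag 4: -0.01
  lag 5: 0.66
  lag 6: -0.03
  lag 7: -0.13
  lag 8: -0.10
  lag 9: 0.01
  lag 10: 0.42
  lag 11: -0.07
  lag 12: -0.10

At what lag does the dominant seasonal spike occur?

The largest autocorrelation is r_5 = 0.66, with a weaker echo at lag 10 (0.42); the remaining lags stay at or below 0.01.
The dominant spike at lag 5 indicates a seasonal period of 5.

5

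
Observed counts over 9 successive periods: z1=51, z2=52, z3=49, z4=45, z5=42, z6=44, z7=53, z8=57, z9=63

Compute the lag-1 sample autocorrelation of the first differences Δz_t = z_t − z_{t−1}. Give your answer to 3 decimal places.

0.541

First differences Δz: 1, -3, -4, -3, 2, 9, 4, 6
Mean of differences = 1.5000
Numerator Σ(Δz_t−Δz̄)(Δz_{t+1}−Δz̄) = 83.2500
Denominator Σ(Δz_t−Δz̄)² = 154.0000
r_1(Δz) = 83.2500 / 154.0000 = 0.541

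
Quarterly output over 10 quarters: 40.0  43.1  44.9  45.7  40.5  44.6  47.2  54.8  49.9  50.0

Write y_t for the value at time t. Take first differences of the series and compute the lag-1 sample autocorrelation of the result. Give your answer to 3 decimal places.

-0.256

First differences Δy: 3.1, 1.8, 0.8, -5.2, 4.1, 2.6, 7.6, -4.9, 0.1
Mean of differences = 1.1111
Numerator Σ(Δy_t−Δȳ)(Δy_{t+1}−Δȳ) = -34.5601
Denominator Σ(Δy_t−Δȳ)² = 134.7689
r_1(Δy) = -34.5601 / 134.7689 = -0.256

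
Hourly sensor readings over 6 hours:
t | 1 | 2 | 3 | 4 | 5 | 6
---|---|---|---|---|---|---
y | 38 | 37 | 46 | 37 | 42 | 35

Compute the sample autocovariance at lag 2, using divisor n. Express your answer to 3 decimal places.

4.185

Mean ȳ = (38 + 37 + 46 + 37 + 42 + 35)/6 = 39.1667
Deviations: -1.1667, -2.1667, 6.8333, -2.1667, 2.8333, -4.1667
Σ_{t=1}^{4}(y_t−ȳ)(y_{t+2}−ȳ) = 25.1111
γ_2 = 25.1111 / 6 = 4.185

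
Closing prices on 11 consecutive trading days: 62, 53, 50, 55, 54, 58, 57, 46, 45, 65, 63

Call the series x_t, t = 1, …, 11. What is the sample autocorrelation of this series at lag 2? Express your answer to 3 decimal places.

-0.559

Mean x̄ = (62 + 53 + 50 + 55 + 54 + 58 + 57 + 46 + 45 + 65 + 63)/11 = 55.2727
Numerator Σ_{t=1}^{9}(x_t−x̄)(x_{t+2}−x̄) = -243.6942
Denominator Σ(x_t−x̄)² = 436.1818
r_2 = -243.6942 / 436.1818 = -0.559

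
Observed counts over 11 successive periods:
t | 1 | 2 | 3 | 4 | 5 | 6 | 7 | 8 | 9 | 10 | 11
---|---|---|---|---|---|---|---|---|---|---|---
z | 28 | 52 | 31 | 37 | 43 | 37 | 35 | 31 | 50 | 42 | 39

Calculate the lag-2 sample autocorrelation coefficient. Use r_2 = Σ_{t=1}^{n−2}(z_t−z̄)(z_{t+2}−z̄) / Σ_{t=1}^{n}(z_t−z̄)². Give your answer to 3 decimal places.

Mean z̄ = (28 + 52 + 31 + 37 + 43 + 37 + 35 + 31 + 50 + 42 + 39)/11 = 38.6364
Numerator Σ_{t=1}^{9}(z_t−z̄)(z_{t+2}−z̄) = -37.5372
Denominator Σ(z_t−z̄)² = 586.5455
r_2 = -37.5372 / 586.5455 = -0.064

-0.064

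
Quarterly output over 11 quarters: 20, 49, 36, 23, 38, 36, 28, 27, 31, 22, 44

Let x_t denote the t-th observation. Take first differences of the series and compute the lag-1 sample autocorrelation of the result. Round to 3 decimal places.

-0.295

First differences Δx: 29, -13, -13, 15, -2, -8, -1, 4, -9, 22
Mean of differences = 2.4000
Numerator Σ(Δx_t−Δx̄)(Δx_{t+1}−Δx̄) = -587.9600
Denominator Σ(Δx_t−Δx̄)² = 1996.4000
r_1(Δx) = -587.9600 / 1996.4000 = -0.295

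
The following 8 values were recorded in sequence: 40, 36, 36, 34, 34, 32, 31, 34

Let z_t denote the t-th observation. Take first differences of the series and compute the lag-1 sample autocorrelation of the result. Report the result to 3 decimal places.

First differences Δz: -4, 0, -2, 0, -2, -1, 3
Mean of differences = -0.8571
Numerator Σ(Δz_t−Δz̄)(Δz_{t+1}−Δz̄) = -6.0204
Denominator Σ(Δz_t−Δz̄)² = 28.8571
r_1(Δz) = -6.0204 / 28.8571 = -0.209

-0.209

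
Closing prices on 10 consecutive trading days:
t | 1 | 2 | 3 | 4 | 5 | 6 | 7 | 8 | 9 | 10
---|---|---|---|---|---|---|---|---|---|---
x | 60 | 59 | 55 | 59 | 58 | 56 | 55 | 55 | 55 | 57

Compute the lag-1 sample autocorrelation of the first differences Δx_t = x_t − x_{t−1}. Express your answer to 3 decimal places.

-0.320

First differences Δx: -1, -4, 4, -1, -2, -1, 0, 0, 2
Mean of differences = -0.3333
Numerator Σ(Δx_t−Δx̄)(Δx_{t+1}−Δx̄) = -13.4444
Denominator Σ(Δx_t−Δx̄)² = 42.0000
r_1(Δx) = -13.4444 / 42.0000 = -0.320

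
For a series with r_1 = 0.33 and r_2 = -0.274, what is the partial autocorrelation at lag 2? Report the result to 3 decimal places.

-0.430

φ_{22} = (r_2 − r_1²) / (1 − r_1²)
r_1² = (0.33)² = 0.1089
Numerator = -0.274 − 0.1089 = -0.3829; denominator = 1 − 0.1089 = 0.8911
φ_{22} = -0.3829 / 0.8911 = -0.430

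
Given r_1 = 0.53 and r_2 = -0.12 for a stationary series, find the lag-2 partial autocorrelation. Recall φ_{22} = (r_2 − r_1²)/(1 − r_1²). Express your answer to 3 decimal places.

φ_{22} = (r_2 − r_1²) / (1 − r_1²)
r_1² = (0.53)² = 0.2809
Numerator = -0.12 − 0.2809 = -0.4009; denominator = 1 − 0.2809 = 0.7191
φ_{22} = -0.4009 / 0.7191 = -0.558

-0.558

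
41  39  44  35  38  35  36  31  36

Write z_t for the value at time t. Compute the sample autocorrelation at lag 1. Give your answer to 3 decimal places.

0.157

Mean z̄ = (41 + 39 + 44 + 35 + 38 + 35 + 36 + 31 + 36)/9 = 37.2222
Numerator Σ_{t=1}^{8}(z_t−z̄)(z_{t+1}−z̄) = 18.1728
Denominator Σ(z_t−z̄)² = 115.5556
r_1 = 18.1728 / 115.5556 = 0.157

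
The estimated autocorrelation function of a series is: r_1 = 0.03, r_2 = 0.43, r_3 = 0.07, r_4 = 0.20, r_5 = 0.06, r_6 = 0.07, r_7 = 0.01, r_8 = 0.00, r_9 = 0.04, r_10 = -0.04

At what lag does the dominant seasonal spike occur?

2

The largest autocorrelation is r_2 = 0.43, with a weaker echo at lag 4 (0.20); the remaining lags stay at or below 0.07.
The dominant spike at lag 2 indicates a seasonal period of 2.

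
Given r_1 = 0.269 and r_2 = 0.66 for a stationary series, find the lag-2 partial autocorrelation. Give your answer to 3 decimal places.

0.633

φ_{22} = (r_2 − r_1²) / (1 − r_1²)
r_1² = (0.269)² = 0.072361
Numerator = 0.66 − 0.0724 = 0.5876; denominator = 1 − 0.0724 = 0.9276
φ_{22} = 0.5876 / 0.9276 = 0.633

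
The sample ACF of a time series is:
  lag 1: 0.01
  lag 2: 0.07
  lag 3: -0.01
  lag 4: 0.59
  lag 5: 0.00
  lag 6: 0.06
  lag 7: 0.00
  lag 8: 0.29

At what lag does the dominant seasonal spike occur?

The largest autocorrelation is r_4 = 0.59, with a weaker echo at lag 8 (0.29); the remaining lags stay at or below 0.07.
The dominant spike at lag 4 indicates a seasonal period of 4.

4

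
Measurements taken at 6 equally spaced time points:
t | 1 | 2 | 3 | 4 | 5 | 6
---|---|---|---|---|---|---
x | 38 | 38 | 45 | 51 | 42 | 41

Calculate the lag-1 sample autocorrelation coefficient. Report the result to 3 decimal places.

0.220

Mean x̄ = (38 + 38 + 45 + 51 + 42 + 41)/6 = 42.5000
Deviations from mean: -4.5000, -4.5000, 2.5000, 8.5000, -0.5000, -1.5000
Σ(x_t−x̄)(x_{t+1}−x̄) = (20.2500) + (-11.2500) + (21.2500) + (-4.2500) + (0.7500) = 26.7500
Denominator Σ(x_t−x̄)² = 121.5000
r_1 = 26.7500 / 121.5000 = 0.220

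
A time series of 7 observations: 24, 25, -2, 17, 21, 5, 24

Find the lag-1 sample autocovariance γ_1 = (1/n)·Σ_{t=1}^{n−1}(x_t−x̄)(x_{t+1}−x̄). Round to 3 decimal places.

Mean x̄ = (24 + 25 − 2 + 17 + 21 + 5 + 24)/7 = 16.2857
Deviations: 7.7143, 8.7143, -18.2857, 0.7143, 4.7143, -11.2857, 7.7143
Σ_{t=1}^{6}(x_t−x̄)(x_{t+1}−x̄) = -242.0816
γ_1 = -242.0816 / 7 = -34.583

-34.583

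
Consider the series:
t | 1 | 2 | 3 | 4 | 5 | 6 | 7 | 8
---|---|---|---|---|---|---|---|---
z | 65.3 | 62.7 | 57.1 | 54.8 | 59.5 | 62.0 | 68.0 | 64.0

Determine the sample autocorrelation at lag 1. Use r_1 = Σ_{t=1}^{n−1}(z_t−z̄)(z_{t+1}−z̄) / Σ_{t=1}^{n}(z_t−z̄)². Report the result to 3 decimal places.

Mean z̄ = (65.3 + 62.7 + 57.1 + 54.8 + 59.5 + 62.0 + 68.0 + 64.0)/8 = 61.6750
Numerator Σ_{t=1}^{7}(z_t−z̄)(z_{t+1}−z̄) = 61.4869
Denominator Σ(z_t−z̄)² = 132.6350
r_1 = 61.4869 / 132.6350 = 0.464

0.464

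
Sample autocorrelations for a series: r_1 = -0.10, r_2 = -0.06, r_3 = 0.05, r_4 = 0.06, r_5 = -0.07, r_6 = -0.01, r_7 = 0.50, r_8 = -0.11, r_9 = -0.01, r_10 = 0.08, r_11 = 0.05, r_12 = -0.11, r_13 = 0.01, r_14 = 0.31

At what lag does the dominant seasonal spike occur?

The largest autocorrelation is r_7 = 0.50, with a weaker echo at lag 14 (0.31); the remaining lags stay at or below 0.08.
The dominant spike at lag 7 indicates a seasonal period of 7.

7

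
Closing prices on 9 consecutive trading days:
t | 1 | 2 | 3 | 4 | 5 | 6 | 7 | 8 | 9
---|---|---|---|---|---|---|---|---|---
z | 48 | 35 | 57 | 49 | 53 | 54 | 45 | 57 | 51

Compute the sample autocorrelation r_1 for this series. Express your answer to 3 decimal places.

-0.319

Mean z̄ = (48 + 35 + 57 + 49 + 53 + 54 + 45 + 57 + 51)/9 = 49.8889
Numerator Σ_{t=1}^{8}(z_t−z̄)(z_{t+1}−z̄) = -121.0123
Denominator Σ(z_t−z̄)² = 378.8889
r_1 = -121.0123 / 378.8889 = -0.319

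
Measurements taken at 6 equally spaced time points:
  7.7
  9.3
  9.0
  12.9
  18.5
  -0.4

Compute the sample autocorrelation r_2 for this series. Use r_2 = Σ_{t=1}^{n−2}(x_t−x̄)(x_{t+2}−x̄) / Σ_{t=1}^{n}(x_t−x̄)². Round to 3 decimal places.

-0.195

Mean x̄ = (7.7 + 9.3 + 9.0 + 12.9 + 18.5 − 0.4)/6 = 9.5000
Σ(x_t−x̄)(x_{t+2}−x̄) = (0.9000) + (-0.6800) + (-4.5000) + (-33.6600) = -37.9400
Denominator Σ(x_t−x̄)² = 194.1000
r_2 = -37.9400 / 194.1000 = -0.195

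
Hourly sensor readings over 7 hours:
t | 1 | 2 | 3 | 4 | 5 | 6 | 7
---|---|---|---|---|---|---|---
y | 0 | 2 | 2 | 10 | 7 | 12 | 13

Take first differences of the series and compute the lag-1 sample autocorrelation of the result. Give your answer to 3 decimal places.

First differences Δy: 2, 0, 8, -3, 5, 1
Mean of differences = 2.1667
Numerator Σ(Δy_t−Δȳ)(Δy_{t+1}−Δȳ) = -60.3611
Denominator Σ(Δy_t−Δȳ)² = 74.8333
r_1(Δy) = -60.3611 / 74.8333 = -0.807

-0.807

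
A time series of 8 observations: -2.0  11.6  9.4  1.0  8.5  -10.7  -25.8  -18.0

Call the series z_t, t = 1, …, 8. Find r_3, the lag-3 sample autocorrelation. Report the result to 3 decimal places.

Mean z̄ = (-2.0 + 11.6 + 9.4 + 1.0 + 8.5 − 10.7 − 25.8 − 18.0)/8 = -3.2500
Deviations from mean: 1.2500, 14.8500, 12.6500, 4.2500, 11.7500, -7.4500, -22.5500, -14.7500
Numerator Σ_{t=1}^{5}(z_t−z̄)(z_{t+3}−z̄) = -183.5925
Denominator Σ(z_t−z̄)² = 1319.8000
r_3 = -183.5925 / 1319.8000 = -0.139

-0.139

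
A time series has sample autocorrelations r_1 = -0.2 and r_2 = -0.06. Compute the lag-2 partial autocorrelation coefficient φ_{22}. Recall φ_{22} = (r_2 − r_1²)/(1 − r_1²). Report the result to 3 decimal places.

-0.104

φ_{22} = (r_2 − r_1²) / (1 − r_1²)
r_1² = (-0.2)² = 0.04
Numerator = -0.06 − 0.0400 = -0.1000; denominator = 1 − 0.0400 = 0.9600
φ_{22} = -0.1000 / 0.9600 = -0.104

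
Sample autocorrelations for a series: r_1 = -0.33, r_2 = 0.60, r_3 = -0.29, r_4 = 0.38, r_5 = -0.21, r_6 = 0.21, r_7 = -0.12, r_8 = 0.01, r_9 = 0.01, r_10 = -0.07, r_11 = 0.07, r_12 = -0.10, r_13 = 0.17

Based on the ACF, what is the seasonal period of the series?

2

The largest autocorrelation is r_2 = 0.60, with weaker echoes at lags 4 (0.38) and 6 (0.21); the remaining lags stay at or below 0.17.
The dominant spike at lag 2 indicates a seasonal period of 2.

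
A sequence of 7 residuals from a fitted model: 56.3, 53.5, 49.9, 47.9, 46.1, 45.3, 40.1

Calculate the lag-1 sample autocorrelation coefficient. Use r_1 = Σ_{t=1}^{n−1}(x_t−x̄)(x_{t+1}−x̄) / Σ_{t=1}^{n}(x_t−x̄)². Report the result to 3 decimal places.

Mean x̄ = (56.3 + 53.5 + 49.9 + 47.9 + 46.1 + 45.3 + 40.1)/7 = 48.4429
Deviations from mean: 7.8571, 5.0571, 1.4571, -0.5429, -2.3429, -3.1429, -8.3429
Numerator Σ_{t=1}^{6}(x_t−x̄)(x_{t+1}−x̄) = 81.1682
Denominator Σ(x_t−x̄)² = 174.6971
r_1 = 81.1682 / 174.6971 = 0.465

0.465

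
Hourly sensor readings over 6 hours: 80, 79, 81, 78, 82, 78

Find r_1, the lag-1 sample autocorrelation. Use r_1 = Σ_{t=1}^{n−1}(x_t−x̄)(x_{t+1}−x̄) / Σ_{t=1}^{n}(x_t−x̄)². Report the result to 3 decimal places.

-0.833

Mean x̄ = (80 + 79 + 81 + 78 + 82 + 78)/6 = 79.6667
Deviations from mean: 0.3333, -0.6667, 1.3333, -1.6667, 2.3333, -1.6667
Numerator Σ_{t=1}^{5}(x_t−x̄)(x_{t+1}−x̄) = -11.1111
Denominator Σ(x_t−x̄)² = 13.3333
r_1 = -11.1111 / 13.3333 = -0.833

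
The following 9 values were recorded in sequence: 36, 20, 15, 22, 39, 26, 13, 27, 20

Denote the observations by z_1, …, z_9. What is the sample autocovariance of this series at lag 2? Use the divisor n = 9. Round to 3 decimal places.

Mean z̄ = (36 + 20 + 15 + 22 + 39 + 26 + 13 + 27 + 20)/9 = 24.2222
Σ_{t=1}^{7}(z_t−z̄)(z_{t+2}−z̄) = -352.9877
γ_2 = -352.9877 / 9 = -39.221

-39.221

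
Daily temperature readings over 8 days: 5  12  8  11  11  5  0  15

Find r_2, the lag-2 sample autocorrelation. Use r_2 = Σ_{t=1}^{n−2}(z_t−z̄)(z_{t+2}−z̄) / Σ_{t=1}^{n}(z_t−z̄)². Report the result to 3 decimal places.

Mean z̄ = (5 + 12 + 8 + 11 + 11 + 5 + 0 + 15)/8 = 8.3750
Deviations from mean: -3.3750, 3.6250, -0.3750, 2.6250, 2.6250, -3.3750, -8.3750, 6.6250
Σ(z_t−z̄)(z_{t+2}−z̄) = (1.2656) + (9.5156) + (-0.9844) + (-8.8594) + (-21.9844) + (-22.3594) = -43.4063
Denominator Σ(z_t−z̄)² = 163.8750
r_2 = -43.4063 / 163.8750 = -0.265

-0.265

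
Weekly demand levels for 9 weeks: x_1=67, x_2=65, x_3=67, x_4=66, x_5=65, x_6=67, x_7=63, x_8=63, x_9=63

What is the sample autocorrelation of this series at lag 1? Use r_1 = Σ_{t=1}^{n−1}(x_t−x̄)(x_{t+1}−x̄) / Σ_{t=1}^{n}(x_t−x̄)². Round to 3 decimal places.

0.236

Mean x̄ = (67 + 65 + 67 + 66 + 65 + 67 + 63 + 63 + 63)/9 = 65.1111
Numerator Σ_{t=1}^{8}(x_t−x̄)(x_{t+1}−x̄) = 5.8765
Denominator Σ(x_t−x̄)² = 24.8889
r_1 = 5.8765 / 24.8889 = 0.236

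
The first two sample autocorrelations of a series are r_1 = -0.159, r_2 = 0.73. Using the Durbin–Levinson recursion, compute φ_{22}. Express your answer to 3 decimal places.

0.723

φ_{22} = (r_2 − r_1²) / (1 − r_1²)
r_1² = (-0.159)² = 0.025281
Numerator = 0.73 − 0.0253 = 0.7047; denominator = 1 − 0.0253 = 0.9747
φ_{22} = 0.7047 / 0.9747 = 0.723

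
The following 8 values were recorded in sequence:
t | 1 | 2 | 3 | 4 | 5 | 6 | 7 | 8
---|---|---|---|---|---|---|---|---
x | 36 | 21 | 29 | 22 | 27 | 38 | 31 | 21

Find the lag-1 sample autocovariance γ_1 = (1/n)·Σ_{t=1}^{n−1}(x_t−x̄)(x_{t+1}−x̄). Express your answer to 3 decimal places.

Mean x̄ = (36 + 21 + 29 + 22 + 27 + 38 + 31 + 21)/8 = 28.1250
Σ_{t=1}^{7}(x_t−x̄)(x_{t+1}−x̄) = -64.0156
γ_1 = -64.0156 / 8 = -8.002

-8.002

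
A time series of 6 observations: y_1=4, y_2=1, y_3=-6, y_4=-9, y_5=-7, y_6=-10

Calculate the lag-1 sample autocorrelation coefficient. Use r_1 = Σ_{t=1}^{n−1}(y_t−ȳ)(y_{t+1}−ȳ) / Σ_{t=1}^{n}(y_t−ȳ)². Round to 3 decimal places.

0.435

Mean ȳ = (4 + 1 − 6 − 9 − 7 − 10)/6 = -4.5000
Deviations from mean: 8.5000, 5.5000, -1.5000, -4.5000, -2.5000, -5.5000
Σ(y_t−ȳ)(y_{t+1}−ȳ) = (46.7500) + (-8.2500) + (6.7500) + (11.2500) + (13.7500) = 70.2500
Denominator Σ(y_t−ȳ)² = 161.5000
r_1 = 70.2500 / 161.5000 = 0.435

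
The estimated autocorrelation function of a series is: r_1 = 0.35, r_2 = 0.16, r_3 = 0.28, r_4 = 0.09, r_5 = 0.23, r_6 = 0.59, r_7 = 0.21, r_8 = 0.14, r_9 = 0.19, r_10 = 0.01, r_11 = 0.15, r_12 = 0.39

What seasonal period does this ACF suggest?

The largest autocorrelation is r_6 = 0.59, with a weaker echo at lag 12 (0.39); the remaining lags stay at or below 0.35. The elevated value at lag 1 (0.35), dropping to 0.16 at lag 2, reflects decaying short-term dependence rather than seasonality.
The dominant spike at lag 6 indicates a seasonal period of 6.

6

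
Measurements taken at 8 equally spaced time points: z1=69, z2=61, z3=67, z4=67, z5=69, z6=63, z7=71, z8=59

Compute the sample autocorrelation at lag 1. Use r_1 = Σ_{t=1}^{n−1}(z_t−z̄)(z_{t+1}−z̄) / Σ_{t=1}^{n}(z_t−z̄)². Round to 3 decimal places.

-0.585

Mean z̄ = (69 + 61 + 67 + 67 + 69 + 63 + 71 + 59)/8 = 65.7500
Deviations from mean: 3.2500, -4.7500, 1.2500, 1.2500, 3.2500, -2.7500, 5.2500, -6.7500
Numerator Σ_{t=1}^{7}(z_t−z̄)(z_{t+1}−z̄) = -74.5625
Denominator Σ(z_t−z̄)² = 127.5000
r_1 = -74.5625 / 127.5000 = -0.585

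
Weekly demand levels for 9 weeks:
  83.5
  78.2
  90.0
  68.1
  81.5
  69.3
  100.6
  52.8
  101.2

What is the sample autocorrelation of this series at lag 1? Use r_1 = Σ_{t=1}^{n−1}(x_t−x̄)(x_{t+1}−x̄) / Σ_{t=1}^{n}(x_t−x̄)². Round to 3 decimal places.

-0.768

Mean x̄ = (83.5 + 78.2 + 90.0 + 68.1 + 81.5 + 69.3 + 100.6 + 52.8 + 101.2)/9 = 80.5778
Numerator Σ_{t=1}^{8}(x_t−x̄)(x_{t+1}−x̄) = -1523.6472
Denominator Σ(x_t−x̄)² = 1984.4756
r_1 = -1523.6472 / 1984.4756 = -0.768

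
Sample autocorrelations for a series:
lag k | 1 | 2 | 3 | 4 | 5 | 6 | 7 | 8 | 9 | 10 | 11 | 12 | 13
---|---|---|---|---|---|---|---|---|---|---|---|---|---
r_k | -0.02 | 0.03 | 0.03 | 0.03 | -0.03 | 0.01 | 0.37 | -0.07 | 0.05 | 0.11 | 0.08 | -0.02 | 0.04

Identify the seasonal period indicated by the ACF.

The largest autocorrelation is r_7 = 0.37; the remaining lags stay at or below 0.11.
The dominant spike at lag 7 indicates a seasonal period of 7.

7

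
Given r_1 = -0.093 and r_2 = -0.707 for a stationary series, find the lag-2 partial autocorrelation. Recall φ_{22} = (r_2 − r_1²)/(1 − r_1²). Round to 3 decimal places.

φ_{22} = (r_2 − r_1²) / (1 − r_1²)
r_1² = (-0.093)² = 0.008649
Numerator = -0.707 − 0.0086 = -0.7156; denominator = 1 − 0.0086 = 0.9914
φ_{22} = -0.7156 / 0.9914 = -0.722

-0.722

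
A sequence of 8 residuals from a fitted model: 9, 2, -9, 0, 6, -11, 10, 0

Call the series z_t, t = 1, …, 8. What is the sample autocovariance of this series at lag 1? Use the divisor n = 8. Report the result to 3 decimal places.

-21.877

Mean z̄ = (9 + 2 − 9 + 0 + 6 − 11 + 10 + 0)/8 = 0.8750
Deviations: 8.1250, 1.1250, -9.8750, -0.8750, 5.1250, -11.8750, 9.1250, -0.8750
Σ_{t=1}^{7}(z_t−z̄)(z_{t+1}−z̄) = -175.0156
γ_1 = -175.0156 / 8 = -21.877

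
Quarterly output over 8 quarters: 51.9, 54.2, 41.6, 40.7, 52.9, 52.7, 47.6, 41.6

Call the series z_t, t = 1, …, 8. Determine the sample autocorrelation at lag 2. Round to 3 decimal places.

-0.716

Mean z̄ = (51.9 + 54.2 + 41.6 + 40.7 + 52.9 + 52.7 + 47.6 + 41.6)/8 = 47.9000
Deviations from mean: 4.0000, 6.3000, -6.3000, -7.2000, 5.0000, 4.8000, -0.3000, -6.3000
Numerator Σ_{t=1}^{6}(z_t−z̄)(z_{t+2}−z̄) = -168.3600
Denominator Σ(z_t−z̄)² = 235.0400
r_2 = -168.3600 / 235.0400 = -0.716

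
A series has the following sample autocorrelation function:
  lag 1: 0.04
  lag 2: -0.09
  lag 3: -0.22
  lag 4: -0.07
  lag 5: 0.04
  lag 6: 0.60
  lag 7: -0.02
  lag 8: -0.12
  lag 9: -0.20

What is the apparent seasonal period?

The largest autocorrelation is r_6 = 0.60; the remaining lags stay at or below 0.04.
The dominant spike at lag 6 indicates a seasonal period of 6.

6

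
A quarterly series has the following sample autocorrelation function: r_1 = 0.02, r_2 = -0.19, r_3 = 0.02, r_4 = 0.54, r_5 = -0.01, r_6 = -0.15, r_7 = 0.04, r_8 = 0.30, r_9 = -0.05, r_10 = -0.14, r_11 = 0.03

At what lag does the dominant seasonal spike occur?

The largest autocorrelation is r_4 = 0.54, with a weaker echo at lag 8 (0.30); the remaining lags stay at or below 0.04.
The dominant spike at lag 4 indicates a seasonal period of 4.

4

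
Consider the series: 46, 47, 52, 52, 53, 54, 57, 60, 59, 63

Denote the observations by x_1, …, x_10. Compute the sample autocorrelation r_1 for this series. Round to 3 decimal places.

Mean x̄ = (46 + 47 + 52 + 52 + 53 + 54 + 57 + 60 + 59 + 63)/10 = 54.3000
Numerator Σ_{t=1}^{9}(x_t−x̄)(x_{t+1}−x̄) = 168.3100
Denominator Σ(x_t−x̄)² = 272.1000
r_1 = 168.3100 / 272.1000 = 0.619

0.619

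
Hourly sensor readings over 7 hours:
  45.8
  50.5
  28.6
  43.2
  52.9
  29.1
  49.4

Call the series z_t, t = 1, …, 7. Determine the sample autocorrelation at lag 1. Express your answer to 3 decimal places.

Mean z̄ = (45.8 + 50.5 + 28.6 + 43.2 + 52.9 + 29.1 + 49.4)/7 = 42.7857
Deviations from mean: 3.0143, 7.7143, -14.1857, 0.4143, 10.1143, -13.6857, 6.6143
Σ(z_t−z̄)(z_{t+1}−z̄) = (23.2531) + (-109.4327) + (-5.8769) + (4.1902) + (-138.4212) + (-90.5212) = -316.8088
Denominator Σ(z_t−z̄)² = 603.3486
r_1 = -316.8088 / 603.3486 = -0.525

-0.525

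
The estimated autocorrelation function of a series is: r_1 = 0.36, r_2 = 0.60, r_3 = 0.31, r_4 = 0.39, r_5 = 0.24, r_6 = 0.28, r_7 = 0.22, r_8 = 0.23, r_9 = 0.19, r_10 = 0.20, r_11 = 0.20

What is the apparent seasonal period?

The largest autocorrelation is r_2 = 0.60, with a weaker echo at lag 4 (0.39); the remaining lags stay at or below 0.36.
The dominant spike at lag 2 indicates a seasonal period of 2.

2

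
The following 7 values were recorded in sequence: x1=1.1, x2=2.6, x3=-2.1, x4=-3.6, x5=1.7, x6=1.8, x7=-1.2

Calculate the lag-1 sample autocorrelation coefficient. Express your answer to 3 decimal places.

Mean x̄ = (1.1 + 2.6 − 2.1 − 3.6 + 1.7 + 1.8 − 1.2)/7 = 0.0429
Deviations from mean: 1.0571, 2.5571, -2.1429, -3.6429, 1.6571, 1.7571, -1.2429
Σ(x_t−x̄)(x_{t+1}−x̄) = (2.7033) + (-5.4796) + (7.8061) + (-6.0367) + (2.9118) + (-2.1839) = -0.2790
Denominator Σ(x_t−x̄)² = 32.8971
r_1 = -0.2790 / 32.8971 = -0.008

-0.008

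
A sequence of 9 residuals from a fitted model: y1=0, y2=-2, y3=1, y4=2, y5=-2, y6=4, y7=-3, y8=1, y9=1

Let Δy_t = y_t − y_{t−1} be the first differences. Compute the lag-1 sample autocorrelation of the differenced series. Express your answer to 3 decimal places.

First differences Δy: -2, 3, 1, -4, 6, -7, 4, 0
Mean of differences = 0.1250
Numerator Σ(Δy_t−Δȳ)(Δy_{t+1}−Δȳ) = -101.3906
Denominator Σ(Δy_t−Δȳ)² = 130.8750
r_1(Δy) = -101.3906 / 130.8750 = -0.775

-0.775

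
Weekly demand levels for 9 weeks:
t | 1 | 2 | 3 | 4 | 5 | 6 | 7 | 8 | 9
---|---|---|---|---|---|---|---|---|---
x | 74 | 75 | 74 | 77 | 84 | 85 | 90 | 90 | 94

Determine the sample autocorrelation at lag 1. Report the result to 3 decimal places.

Mean x̄ = (74 + 75 + 74 + 77 + 84 + 85 + 90 + 90 + 94)/9 = 82.5556
Numerator Σ_{t=1}^{8}(x_t−x̄)(x_{t+1}−x̄) = 331.1358
Denominator Σ(x_t−x̄)² = 484.2222
r_1 = 331.1358 / 484.2222 = 0.684

0.684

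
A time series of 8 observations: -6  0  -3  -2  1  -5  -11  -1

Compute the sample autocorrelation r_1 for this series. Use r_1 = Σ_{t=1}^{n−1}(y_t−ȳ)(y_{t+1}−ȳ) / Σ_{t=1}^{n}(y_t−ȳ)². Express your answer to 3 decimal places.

-0.131

Mean ȳ = (-6 + 0 − 3 − 2 + 1 − 5 − 11 − 1)/8 = -3.3750
Deviations from mean: -2.6250, 3.3750, 0.3750, 1.3750, 4.3750, -1.6250, -7.6250, 2.3750
Numerator Σ_{t=1}^{7}(y_t−ȳ)(y_{t+1}−ȳ) = -13.8906
Denominator Σ(y_t−ȳ)² = 105.8750
r_1 = -13.8906 / 105.8750 = -0.131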